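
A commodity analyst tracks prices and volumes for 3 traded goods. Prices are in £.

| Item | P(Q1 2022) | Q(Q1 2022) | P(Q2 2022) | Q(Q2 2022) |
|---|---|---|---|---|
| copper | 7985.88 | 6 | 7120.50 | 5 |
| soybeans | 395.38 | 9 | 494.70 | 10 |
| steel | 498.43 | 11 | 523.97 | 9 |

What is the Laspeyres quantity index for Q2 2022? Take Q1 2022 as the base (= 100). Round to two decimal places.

84.92

Laspeyres quantity index uses base-period prices as weights.
ΣP(Q1 2022)·Q(Q2 2022) = 7985.88×5 + 395.38×10 + 498.43×9 = 39929.4 + 3953.8 + 4485.87 = 48369.07
ΣP(Q1 2022)·Q(Q1 2022) = 7985.88×6 + 395.38×9 + 498.43×11 = 47915.28 + 3558.42 + 5482.73 = 56956.43
Index = 48369.07 / 56956.43 × 100 = 84.9229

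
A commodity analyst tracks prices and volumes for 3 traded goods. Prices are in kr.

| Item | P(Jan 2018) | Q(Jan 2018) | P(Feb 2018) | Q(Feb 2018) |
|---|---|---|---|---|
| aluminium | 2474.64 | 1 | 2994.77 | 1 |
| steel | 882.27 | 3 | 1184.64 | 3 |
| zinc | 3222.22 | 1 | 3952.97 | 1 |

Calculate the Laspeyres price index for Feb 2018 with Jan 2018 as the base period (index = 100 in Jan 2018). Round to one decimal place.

125.9

Laspeyres price index uses base-period quantities as weights.
ΣP(Feb 2018)·Q(Jan 2018) = 2994.77×1 + 1184.64×3 + 3952.97×1 = 2994.77 + 3553.92 + 3952.97 = 10501.66
ΣP(Jan 2018)·Q(Jan 2018) = 2474.64×1 + 882.27×3 + 3222.22×1 = 2474.64 + 2646.81 + 3222.22 = 8343.67
Index = 10501.66 / 8343.67 × 100 = 125.8638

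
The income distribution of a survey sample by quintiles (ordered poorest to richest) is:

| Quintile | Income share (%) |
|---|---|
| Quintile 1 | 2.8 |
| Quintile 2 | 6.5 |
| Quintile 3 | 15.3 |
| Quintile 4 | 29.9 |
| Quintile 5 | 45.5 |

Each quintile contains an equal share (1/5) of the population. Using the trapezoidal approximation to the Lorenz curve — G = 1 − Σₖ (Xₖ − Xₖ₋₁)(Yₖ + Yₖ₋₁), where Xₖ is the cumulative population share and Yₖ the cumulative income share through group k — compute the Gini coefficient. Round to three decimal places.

Cumulative income shares Yₖ: 0.0280, 0.0930, 0.2460, 0.5450, 1.0000
Σ (Xₖ−Xₖ₋₁)(Yₖ+Yₖ₋₁) = (1/5)(0.0280+0.0000) + (1/5)(0.0930+0.0280) + (1/5)(0.2460+0.0930) + (1/5)(0.5450+0.2460) + (1/5)(1.0000+0.5450)
  = 0.0056 + 0.0242 + 0.0678 + 0.1582 + 0.3090 = 0.5648
G = 1 − 0.5648 = 0.4352

0.435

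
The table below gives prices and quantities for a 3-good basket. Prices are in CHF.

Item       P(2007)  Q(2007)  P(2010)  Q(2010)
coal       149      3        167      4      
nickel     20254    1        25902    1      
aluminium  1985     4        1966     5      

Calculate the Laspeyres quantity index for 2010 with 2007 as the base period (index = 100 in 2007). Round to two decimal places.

Laspeyres quantity index uses base-period prices as weights.
ΣP(2007)·Q(2010) = 149×4 + 20254×1 + 1985×5 = 596 + 20254 + 9925 = 30775
ΣP(2007)·Q(2007) = 149×3 + 20254×1 + 1985×4 = 447 + 20254 + 7940 = 28641
Index = 30775 / 28641 × 100 = 107.4509

107.45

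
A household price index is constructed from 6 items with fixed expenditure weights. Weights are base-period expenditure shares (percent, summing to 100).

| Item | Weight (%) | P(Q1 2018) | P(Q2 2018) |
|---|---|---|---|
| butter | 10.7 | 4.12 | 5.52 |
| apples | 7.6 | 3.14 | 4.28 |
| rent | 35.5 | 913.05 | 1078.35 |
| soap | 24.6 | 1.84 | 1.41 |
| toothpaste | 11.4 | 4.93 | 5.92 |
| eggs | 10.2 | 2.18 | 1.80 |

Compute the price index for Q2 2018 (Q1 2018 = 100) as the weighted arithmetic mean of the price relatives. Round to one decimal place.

butter: 10.7 × (5.52/4.12) = 10.7 × 1.339806 = 14.3359
apples: 7.6 × (4.28/3.14) = 7.6 × 1.363057 = 10.3592
rent: 35.5 × (1078.35/913.05) = 35.5 × 1.181042 = 41.9270
soap: 24.6 × (1.41/1.84) = 24.6 × 0.766304 = 18.8511
toothpaste: 11.4 × (5.92/4.93) = 11.4 × 1.200811 = 13.6892
eggs: 10.2 × (1.80/2.18) = 10.2 × 0.825688 = 8.4220
Index = Σ wᵢ·(p₁ᵢ/p₀ᵢ) = 14.3359 + 10.3592 + 41.9270 + 18.8511 + 13.6892 + 8.4220 = 107.5845

107.6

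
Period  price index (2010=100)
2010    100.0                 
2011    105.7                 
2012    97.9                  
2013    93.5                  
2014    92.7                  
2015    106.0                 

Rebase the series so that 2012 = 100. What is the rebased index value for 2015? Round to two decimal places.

108.27

Rebased(2015) = 106.0 / 97.9 × 100 = 108.2737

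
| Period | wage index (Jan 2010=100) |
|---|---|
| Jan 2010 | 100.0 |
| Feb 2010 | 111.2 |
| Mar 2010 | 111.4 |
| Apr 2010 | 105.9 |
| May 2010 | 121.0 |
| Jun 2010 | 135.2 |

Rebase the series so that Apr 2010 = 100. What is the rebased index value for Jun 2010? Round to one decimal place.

Rebased(Jun 2010) = 135.2 / 105.9 × 100 = 127.6676

127.7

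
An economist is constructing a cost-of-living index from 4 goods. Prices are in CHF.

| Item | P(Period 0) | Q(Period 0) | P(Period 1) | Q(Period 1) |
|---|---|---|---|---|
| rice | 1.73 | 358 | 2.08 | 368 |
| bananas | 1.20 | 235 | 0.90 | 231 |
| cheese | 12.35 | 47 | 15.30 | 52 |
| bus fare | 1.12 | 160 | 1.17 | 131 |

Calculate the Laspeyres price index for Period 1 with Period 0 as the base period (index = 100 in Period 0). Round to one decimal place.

Laspeyres price index uses base-period quantities as weights.
ΣP(Period 1)·Q(Period 0) = 2.08×358 + 0.90×235 + 15.30×47 + 1.17×160 = 744.64 + 211.5 + 719.1 + 187.2 = 1862.44
ΣP(Period 0)·Q(Period 0) = 1.73×358 + 1.20×235 + 12.35×47 + 1.12×160 = 619.34 + 282 + 580.45 + 179.2 = 1660.99
Index = 1862.44 / 1660.99 × 100 = 112.1283

112.1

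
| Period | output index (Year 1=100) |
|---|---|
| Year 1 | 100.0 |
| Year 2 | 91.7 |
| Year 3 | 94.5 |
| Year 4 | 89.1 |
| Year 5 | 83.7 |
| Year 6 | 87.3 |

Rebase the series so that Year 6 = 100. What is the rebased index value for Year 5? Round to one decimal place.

Rebased(Year 5) = 83.7 / 87.3 × 100 = 95.8763

95.9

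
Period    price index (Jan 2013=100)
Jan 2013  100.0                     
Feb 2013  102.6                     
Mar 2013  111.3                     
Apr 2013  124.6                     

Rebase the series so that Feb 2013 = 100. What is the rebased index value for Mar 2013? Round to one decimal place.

108.5

Rebased(Mar 2013) = 111.3 / 102.6 × 100 = 108.4795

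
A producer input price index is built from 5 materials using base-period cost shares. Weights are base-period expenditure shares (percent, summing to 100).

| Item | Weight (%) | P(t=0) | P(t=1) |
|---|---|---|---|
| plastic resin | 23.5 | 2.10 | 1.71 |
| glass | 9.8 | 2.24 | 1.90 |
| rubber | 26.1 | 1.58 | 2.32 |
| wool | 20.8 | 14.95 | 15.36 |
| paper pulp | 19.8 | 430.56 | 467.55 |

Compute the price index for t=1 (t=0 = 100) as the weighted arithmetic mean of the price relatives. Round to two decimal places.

plastic resin: 23.5 × (1.71/2.10) = 23.5 × 0.814286 = 19.1357
glass: 9.8 × (1.90/2.24) = 9.8 × 0.848214 = 8.3125
rubber: 26.1 × (2.32/1.58) = 26.1 × 1.468354 = 38.3241
wool: 20.8 × (15.36/14.95) = 20.8 × 1.027425 = 21.3704
paper pulp: 19.8 × (467.55/430.56) = 19.8 × 1.085911 = 21.5010
Index = Σ wᵢ·(p₁ᵢ/p₀ᵢ) = 19.1357 + 8.3125 + 38.3241 + 21.3704 + 21.5010 = 108.6437

108.64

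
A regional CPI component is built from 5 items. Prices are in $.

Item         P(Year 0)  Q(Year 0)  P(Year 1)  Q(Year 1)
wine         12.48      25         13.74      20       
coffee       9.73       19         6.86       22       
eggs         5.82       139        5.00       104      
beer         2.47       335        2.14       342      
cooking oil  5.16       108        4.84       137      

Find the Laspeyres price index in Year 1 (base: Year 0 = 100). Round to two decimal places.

Laspeyres price index uses base-period quantities as weights.
ΣP(Year 1)·Q(Year 0) = 13.74×25 + 6.86×19 + 5.00×139 + 2.14×335 + 4.84×108 = 343.5 + 130.34 + 695 + 716.9 + 522.72 = 2408.46
ΣP(Year 0)·Q(Year 0) = 12.48×25 + 9.73×19 + 5.82×139 + 2.47×335 + 5.16×108 = 312 + 184.87 + 808.98 + 827.45 + 557.28 = 2690.58
Index = 2408.46 / 2690.58 × 100 = 89.5145

89.51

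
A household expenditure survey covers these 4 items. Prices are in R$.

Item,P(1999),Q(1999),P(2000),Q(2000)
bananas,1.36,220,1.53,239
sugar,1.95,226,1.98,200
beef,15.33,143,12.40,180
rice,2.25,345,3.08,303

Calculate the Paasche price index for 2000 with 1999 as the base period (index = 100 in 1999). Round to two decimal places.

94.48

Paasche price index uses current-period quantities as weights.
ΣP(2000)·Q(2000) = 1.53×239 + 1.98×200 + 12.40×180 + 3.08×303 = 365.67 + 396 + 2232 + 933.24 = 3926.91
ΣP(1999)·Q(2000) = 1.36×239 + 1.95×200 + 15.33×180 + 2.25×303 = 325.04 + 390 + 2759.4 + 681.75 = 4156.19
Index = 3926.91 / 4156.19 × 100 = 94.4834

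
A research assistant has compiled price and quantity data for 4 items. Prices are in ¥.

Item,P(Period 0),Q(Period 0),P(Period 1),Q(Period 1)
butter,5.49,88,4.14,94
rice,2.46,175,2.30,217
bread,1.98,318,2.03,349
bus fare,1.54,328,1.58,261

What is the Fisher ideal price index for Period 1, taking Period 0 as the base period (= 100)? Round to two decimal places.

Laspeyres component (base-period weights):
ΣP(Period 1)Q(Period 0) = 4.14×88 + 2.30×175 + 2.03×318 + 1.58×328 = 364.32 + 402.5 + 645.54 + 518.24 = 1930.6
ΣP(Period 0)Q(Period 0) = 5.49×88 + 2.46×175 + 1.98×318 + 1.54×328 = 483.12 + 430.5 + 629.64 + 505.12 = 2048.38
L = 1930.6 / 2048.38 × 100 = 94.2501
Paasche component (current-period weights):
ΣP(Period 1)Q(Period 1) = 4.14×94 + 2.30×217 + 2.03×349 + 1.58×261 = 389.16 + 499.1 + 708.47 + 412.38 = 2009.11
ΣP(Period 0)Q(Period 1) = 5.49×94 + 2.46×217 + 1.98×349 + 1.54×261 = 516.06 + 533.82 + 691.02 + 401.94 = 2142.84
P = 2009.11 / 2142.84 × 100 = 93.7592
Fisher = √(L × P) = √(94.2501 × 93.7592) = 94.0043

94.00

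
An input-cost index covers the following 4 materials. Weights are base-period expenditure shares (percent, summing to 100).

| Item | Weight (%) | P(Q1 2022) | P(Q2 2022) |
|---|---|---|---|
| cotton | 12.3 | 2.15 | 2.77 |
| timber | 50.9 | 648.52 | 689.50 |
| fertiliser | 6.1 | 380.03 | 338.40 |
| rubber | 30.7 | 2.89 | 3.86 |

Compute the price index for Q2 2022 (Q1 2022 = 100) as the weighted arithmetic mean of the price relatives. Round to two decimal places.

cotton: 12.3 × (2.77/2.15) = 12.3 × 1.288372 = 15.8470
timber: 50.9 × (689.50/648.52) = 50.9 × 1.063190 = 54.1164
fertiliser: 6.1 × (338.40/380.03) = 6.1 × 0.890456 = 5.4318
rubber: 30.7 × (3.86/2.89) = 30.7 × 1.335640 = 41.0042
Index = Σ wᵢ·(p₁ᵢ/p₀ᵢ) = 15.8470 + 54.1164 + 5.4318 + 41.0042 = 116.3993

116.40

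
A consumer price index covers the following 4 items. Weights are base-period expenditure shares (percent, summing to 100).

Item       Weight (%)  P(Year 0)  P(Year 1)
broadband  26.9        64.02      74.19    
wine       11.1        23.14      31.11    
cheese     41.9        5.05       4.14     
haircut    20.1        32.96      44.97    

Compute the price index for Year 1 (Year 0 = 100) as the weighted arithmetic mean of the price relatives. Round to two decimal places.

broadband: 26.9 × (74.19/64.02) = 26.9 × 1.158857 = 31.1732
wine: 11.1 × (31.11/23.14) = 11.1 × 1.344425 = 14.9231
cheese: 41.9 × (4.14/5.05) = 41.9 × 0.819802 = 34.3497
haircut: 20.1 × (44.97/32.96) = 20.1 × 1.364381 = 27.4241
Index = Σ wᵢ·(p₁ᵢ/p₀ᵢ) = 31.1732 + 14.9231 + 34.3497 + 27.4241 = 107.8701

107.87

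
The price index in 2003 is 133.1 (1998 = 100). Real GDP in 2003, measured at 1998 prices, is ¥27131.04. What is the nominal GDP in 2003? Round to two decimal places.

36111.41

Nominal = Real × (Index/100) = 27131.04 × (133.1/100)
        = 27131.04 × 1.331 = 36111.4142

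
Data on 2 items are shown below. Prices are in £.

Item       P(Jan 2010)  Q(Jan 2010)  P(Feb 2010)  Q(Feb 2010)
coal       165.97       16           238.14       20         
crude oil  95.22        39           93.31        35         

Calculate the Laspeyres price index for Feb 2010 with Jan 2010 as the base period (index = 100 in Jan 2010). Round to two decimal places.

Laspeyres price index uses base-period quantities as weights.
ΣP(Feb 2010)·Q(Jan 2010) = 238.14×16 + 93.31×39 = 3810.24 + 3639.09 = 7449.33
ΣP(Jan 2010)·Q(Jan 2010) = 165.97×16 + 95.22×39 = 2655.52 + 3713.58 = 6369.1
Index = 7449.33 / 6369.1 × 100 = 116.9605

116.96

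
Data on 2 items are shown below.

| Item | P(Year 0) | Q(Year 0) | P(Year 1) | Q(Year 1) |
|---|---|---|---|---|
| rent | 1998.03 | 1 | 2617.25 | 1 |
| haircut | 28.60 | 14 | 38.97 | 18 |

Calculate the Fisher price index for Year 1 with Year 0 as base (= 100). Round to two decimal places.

Laspeyres component (base-period weights):
ΣP(Year 1)Q(Year 0) = 2617.25×1 + 38.97×14 = 2617.25 + 545.58 = 3162.83
ΣP(Year 0)Q(Year 0) = 1998.03×1 + 28.60×14 = 1998.03 + 400.4 = 2398.43
L = 3162.83 / 2398.43 × 100 = 131.8708
Paasche component (current-period weights):
ΣP(Year 1)Q(Year 1) = 2617.25×1 + 38.97×18 = 2617.25 + 701.46 = 3318.71
ΣP(Year 0)Q(Year 1) = 1998.03×1 + 28.60×18 = 1998.03 + 514.8 = 2512.83
P = 3318.71 / 2512.83 × 100 = 132.0706
Fisher = √(L × P) = √(131.8708 × 132.0706) = 131.9707

131.97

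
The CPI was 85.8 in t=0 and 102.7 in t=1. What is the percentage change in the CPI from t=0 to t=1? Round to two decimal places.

19.70%

Change = (102.7 − 85.8) / 85.8 × 100
       = 16.9 / 85.8 × 100 = 19.6970%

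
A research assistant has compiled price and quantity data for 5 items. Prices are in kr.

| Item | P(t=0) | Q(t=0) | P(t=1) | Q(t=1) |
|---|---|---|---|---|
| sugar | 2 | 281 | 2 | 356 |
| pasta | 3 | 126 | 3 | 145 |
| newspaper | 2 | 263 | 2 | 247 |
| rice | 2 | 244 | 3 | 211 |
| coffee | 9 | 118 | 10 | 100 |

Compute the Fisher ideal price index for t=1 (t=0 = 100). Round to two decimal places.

Laspeyres component (base-period weights):
ΣP(t=1)Q(t=0) = 2×281 + 3×126 + 2×263 + 3×244 + 10×118 = 562 + 378 + 526 + 732 + 1180 = 3378
ΣP(t=0)Q(t=0) = 2×281 + 3×126 + 2×263 + 2×244 + 9×118 = 562 + 378 + 526 + 488 + 1062 = 3016
L = 3378 / 3016 × 100 = 112.0027
Paasche component (current-period weights):
ΣP(t=1)Q(t=1) = 2×356 + 3×145 + 2×247 + 3×211 + 10×100 = 712 + 435 + 494 + 633 + 1000 = 3274
ΣP(t=0)Q(t=1) = 2×356 + 3×145 + 2×247 + 2×211 + 9×100 = 712 + 435 + 494 + 422 + 900 = 2963
P = 3274 / 2963 × 100 = 110.4961
Fisher = √(L × P) = √(112.0027 × 110.4961) = 111.2468

111.25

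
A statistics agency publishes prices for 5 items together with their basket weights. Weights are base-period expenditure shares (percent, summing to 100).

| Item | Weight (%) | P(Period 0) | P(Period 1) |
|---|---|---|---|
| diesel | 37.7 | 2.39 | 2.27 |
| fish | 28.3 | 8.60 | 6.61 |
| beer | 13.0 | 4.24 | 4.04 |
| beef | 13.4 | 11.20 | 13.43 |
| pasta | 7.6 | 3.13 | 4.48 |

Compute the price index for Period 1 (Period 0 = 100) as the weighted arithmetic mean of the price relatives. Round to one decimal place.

96.9

diesel: 37.7 × (2.27/2.39) = 37.7 × 0.949791 = 35.8071
fish: 28.3 × (6.61/8.60) = 28.3 × 0.768605 = 21.7515
beer: 13.0 × (4.04/4.24) = 13.0 × 0.952830 = 12.3868
beef: 13.4 × (13.43/11.20) = 13.4 × 1.199107 = 16.0680
pasta: 7.6 × (4.48/3.13) = 7.6 × 1.431310 = 10.8780
Index = Σ wᵢ·(p₁ᵢ/p₀ᵢ) = 35.8071 + 21.7515 + 12.3868 + 16.0680 + 10.8780 = 96.8914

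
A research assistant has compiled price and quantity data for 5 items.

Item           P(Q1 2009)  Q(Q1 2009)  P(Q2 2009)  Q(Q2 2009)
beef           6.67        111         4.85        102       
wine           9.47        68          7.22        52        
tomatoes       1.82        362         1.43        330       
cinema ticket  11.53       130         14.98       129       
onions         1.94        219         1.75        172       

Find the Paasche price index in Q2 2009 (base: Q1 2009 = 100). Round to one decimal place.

Paasche price index uses current-period quantities as weights.
ΣP(Q2 2009)·Q(Q2 2009) = 4.85×102 + 7.22×52 + 1.43×330 + 14.98×129 + 1.75×172 = 494.7 + 375.44 + 471.9 + 1932.42 + 301 = 3575.46
ΣP(Q1 2009)·Q(Q2 2009) = 6.67×102 + 9.47×52 + 1.82×330 + 11.53×129 + 1.94×172 = 680.34 + 492.44 + 600.6 + 1487.37 + 333.68 = 3594.43
Index = 3575.46 / 3594.43 × 100 = 99.4722

99.5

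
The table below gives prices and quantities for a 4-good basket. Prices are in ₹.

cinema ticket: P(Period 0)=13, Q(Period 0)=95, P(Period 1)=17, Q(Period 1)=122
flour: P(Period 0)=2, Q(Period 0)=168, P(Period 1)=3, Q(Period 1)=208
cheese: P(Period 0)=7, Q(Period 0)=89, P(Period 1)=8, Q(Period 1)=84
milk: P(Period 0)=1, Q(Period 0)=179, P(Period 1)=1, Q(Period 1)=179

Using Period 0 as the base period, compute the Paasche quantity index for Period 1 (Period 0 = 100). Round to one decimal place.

117.9

Paasche quantity index uses current-period prices as weights.
ΣP(Period 1)·Q(Period 1) = 17×122 + 3×208 + 8×84 + 1×179 = 2074 + 624 + 672 + 179 = 3549
ΣP(Period 1)·Q(Period 0) = 17×95 + 3×168 + 8×89 + 1×179 = 1615 + 504 + 712 + 179 = 3010
Index = 3549 / 3010 × 100 = 117.9070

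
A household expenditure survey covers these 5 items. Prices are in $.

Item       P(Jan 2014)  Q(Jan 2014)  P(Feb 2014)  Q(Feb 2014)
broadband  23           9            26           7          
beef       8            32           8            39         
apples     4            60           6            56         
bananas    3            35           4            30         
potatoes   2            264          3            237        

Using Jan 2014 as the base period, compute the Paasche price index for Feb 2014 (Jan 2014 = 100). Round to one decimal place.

131.7

Paasche price index uses current-period quantities as weights.
ΣP(Feb 2014)·Q(Feb 2014) = 26×7 + 8×39 + 6×56 + 4×30 + 3×237 = 182 + 312 + 336 + 120 + 711 = 1661
ΣP(Jan 2014)·Q(Feb 2014) = 23×7 + 8×39 + 4×56 + 3×30 + 2×237 = 161 + 312 + 224 + 90 + 474 = 1261
Index = 1661 / 1261 × 100 = 131.7209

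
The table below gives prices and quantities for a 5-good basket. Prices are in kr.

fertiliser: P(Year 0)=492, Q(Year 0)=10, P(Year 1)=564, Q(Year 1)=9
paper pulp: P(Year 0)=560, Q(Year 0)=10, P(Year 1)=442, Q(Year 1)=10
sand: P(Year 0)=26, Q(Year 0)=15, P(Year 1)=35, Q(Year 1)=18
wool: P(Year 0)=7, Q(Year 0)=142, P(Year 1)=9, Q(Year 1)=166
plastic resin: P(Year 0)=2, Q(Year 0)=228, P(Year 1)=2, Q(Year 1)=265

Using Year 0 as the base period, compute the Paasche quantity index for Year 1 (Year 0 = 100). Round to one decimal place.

98.6

Paasche quantity index uses current-period prices as weights.
ΣP(Year 1)·Q(Year 1) = 564×9 + 442×10 + 35×18 + 9×166 + 2×265 = 5076 + 4420 + 630 + 1494 + 530 = 12150
ΣP(Year 1)·Q(Year 0) = 564×10 + 442×10 + 35×15 + 9×142 + 2×228 = 5640 + 4420 + 525 + 1278 + 456 = 12319
Index = 12150 / 12319 × 100 = 98.6281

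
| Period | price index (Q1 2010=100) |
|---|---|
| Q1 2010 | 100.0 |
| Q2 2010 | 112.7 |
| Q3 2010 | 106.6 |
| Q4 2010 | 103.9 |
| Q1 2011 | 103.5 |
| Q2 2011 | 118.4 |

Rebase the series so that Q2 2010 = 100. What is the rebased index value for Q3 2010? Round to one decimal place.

Rebased(Q3 2010) = 106.6 / 112.7 × 100 = 94.5874

94.6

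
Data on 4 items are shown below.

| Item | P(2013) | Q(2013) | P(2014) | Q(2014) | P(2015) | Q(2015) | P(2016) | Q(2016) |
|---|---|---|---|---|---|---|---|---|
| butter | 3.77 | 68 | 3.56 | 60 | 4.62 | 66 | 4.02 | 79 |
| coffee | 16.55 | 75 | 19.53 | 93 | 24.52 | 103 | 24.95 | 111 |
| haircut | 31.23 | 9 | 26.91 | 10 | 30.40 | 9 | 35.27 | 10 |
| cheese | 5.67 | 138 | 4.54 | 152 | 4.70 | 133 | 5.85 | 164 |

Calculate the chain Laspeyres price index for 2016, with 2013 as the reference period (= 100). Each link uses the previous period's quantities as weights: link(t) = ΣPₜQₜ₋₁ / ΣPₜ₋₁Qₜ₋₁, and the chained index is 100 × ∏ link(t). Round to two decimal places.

Link 2013→2014:
ΣP(2014)Q(2013) = 3.56×68 + 19.53×75 + 26.91×9 + 4.54×138 = 242.08 + 1464.75 + 242.19 + 626.52 = 2575.54
ΣP(2013)Q(2013) = 3.77×68 + 16.55×75 + 31.23×9 + 5.67×138 = 256.36 + 1241.25 + 281.07 + 782.46 = 2561.14
link = 2575.54/2561.14 = 1.005622
Link 2014→2015:
ΣP(2015)Q(2014) = 4.62×60 + 24.52×93 + 30.40×10 + 4.70×152 = 277.2 + 2280.36 + 304 + 714.4 = 3575.96
ΣP(2014)Q(2014) = 3.56×60 + 19.53×93 + 26.91×10 + 4.54×152 = 213.6 + 1816.29 + 269.1 + 690.08 = 2989.07
link = 3575.96/2989.07 = 1.196345
Link 2015→2016:
ΣP(2016)Q(2015) = 4.02×66 + 24.95×103 + 35.27×9 + 5.85×133 = 265.32 + 2569.85 + 317.43 + 778.05 = 3930.65
ΣP(2015)Q(2015) = 4.62×66 + 24.52×103 + 30.40×9 + 4.70×133 = 304.92 + 2525.56 + 273.6 + 625.1 = 3729.18
link = 3930.65/3729.18 = 1.054025
Chained index = 100 × 1.005622 × 1.196345 × 1.054025 = 126.8068

126.81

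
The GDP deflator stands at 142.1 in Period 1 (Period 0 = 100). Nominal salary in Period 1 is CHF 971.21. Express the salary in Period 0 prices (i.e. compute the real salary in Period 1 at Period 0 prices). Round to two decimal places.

683.47

Real = Nominal ÷ (Index/100) = 971.21 ÷ (142.1/100)
     = 971.21 ÷ 1.421 = 683.4694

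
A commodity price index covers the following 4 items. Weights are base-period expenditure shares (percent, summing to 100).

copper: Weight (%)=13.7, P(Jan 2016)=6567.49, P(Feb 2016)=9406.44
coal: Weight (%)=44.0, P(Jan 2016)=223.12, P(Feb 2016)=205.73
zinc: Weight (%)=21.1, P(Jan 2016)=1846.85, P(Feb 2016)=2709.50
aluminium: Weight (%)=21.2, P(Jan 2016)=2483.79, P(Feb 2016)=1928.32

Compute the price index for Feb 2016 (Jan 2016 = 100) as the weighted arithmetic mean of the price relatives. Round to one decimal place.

107.6

copper: 13.7 × (9406.44/6567.49) = 13.7 × 1.432273 = 19.6221
coal: 44.0 × (205.73/223.12) = 44.0 × 0.922060 = 40.5706
zinc: 21.1 × (2709.50/1846.85) = 21.1 × 1.467093 = 30.9557
aluminium: 21.2 × (1928.32/2483.79) = 21.2 × 0.776362 = 16.4589
Index = Σ wᵢ·(p₁ᵢ/p₀ᵢ) = 19.6221 + 40.5706 + 30.9557 + 16.4589 = 107.6073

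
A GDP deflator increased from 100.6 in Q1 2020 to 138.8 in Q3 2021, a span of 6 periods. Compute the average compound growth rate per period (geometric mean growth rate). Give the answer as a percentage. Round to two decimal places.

5.51%

Growth factor = (138.8/100.6)^(1/6) = (1.379722)^(1/6) = 1.055112
Growth rate = 1.055112 − 1 = 0.055112 = 5.5112%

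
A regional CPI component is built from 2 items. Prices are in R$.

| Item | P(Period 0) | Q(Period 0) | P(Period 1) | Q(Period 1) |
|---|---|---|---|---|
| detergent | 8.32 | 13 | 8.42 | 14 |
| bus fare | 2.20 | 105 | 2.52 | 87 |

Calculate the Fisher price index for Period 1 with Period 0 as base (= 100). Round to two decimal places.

109.89

Laspeyres component (base-period weights):
ΣP(Period 1)Q(Period 0) = 8.42×13 + 2.52×105 = 109.46 + 264.6 = 374.06
ΣP(Period 0)Q(Period 0) = 8.32×13 + 2.20×105 = 108.16 + 231 = 339.16
L = 374.06 / 339.16 × 100 = 110.2901
Paasche component (current-period weights):
ΣP(Period 1)Q(Period 1) = 8.42×14 + 2.52×87 = 117.88 + 219.24 = 337.12
ΣP(Period 0)Q(Period 1) = 8.32×14 + 2.20×87 = 116.48 + 191.4 = 307.88
P = 337.12 / 307.88 × 100 = 109.4972
Fisher = √(L × P) = √(110.2901 × 109.4972) = 109.8930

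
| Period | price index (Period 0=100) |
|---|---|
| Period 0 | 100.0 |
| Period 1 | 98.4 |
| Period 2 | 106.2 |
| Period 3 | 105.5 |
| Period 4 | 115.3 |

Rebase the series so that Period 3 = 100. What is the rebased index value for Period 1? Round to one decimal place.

Rebased(Period 1) = 98.4 / 105.5 × 100 = 93.2701

93.3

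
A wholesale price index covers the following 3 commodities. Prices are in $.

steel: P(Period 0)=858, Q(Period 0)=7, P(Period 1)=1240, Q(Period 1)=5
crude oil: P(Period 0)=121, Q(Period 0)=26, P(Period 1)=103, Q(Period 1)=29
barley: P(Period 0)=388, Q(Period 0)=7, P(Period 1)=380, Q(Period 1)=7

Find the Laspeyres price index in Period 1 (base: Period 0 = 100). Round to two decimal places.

Laspeyres price index uses base-period quantities as weights.
ΣP(Period 1)·Q(Period 0) = 1240×7 + 103×26 + 380×7 = 8680 + 2678 + 2660 = 14018
ΣP(Period 0)·Q(Period 0) = 858×7 + 121×26 + 388×7 = 6006 + 3146 + 2716 = 11868
Index = 14018 / 11868 × 100 = 118.1159

118.12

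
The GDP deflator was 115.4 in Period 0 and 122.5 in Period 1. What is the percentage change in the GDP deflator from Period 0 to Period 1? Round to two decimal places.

6.15%

Change = (122.5 − 115.4) / 115.4 × 100
       = 7.1 / 115.4 × 100 = 6.1525%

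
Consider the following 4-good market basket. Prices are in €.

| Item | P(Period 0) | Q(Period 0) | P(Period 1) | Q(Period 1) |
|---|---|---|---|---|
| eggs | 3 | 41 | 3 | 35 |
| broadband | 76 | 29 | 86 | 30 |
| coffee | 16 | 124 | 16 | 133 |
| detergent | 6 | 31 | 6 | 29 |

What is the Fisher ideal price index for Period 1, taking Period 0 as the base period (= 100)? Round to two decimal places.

Laspeyres component (base-period weights):
ΣP(Period 1)Q(Period 0) = 3×41 + 86×29 + 16×124 + 6×31 = 123 + 2494 + 1984 + 186 = 4787
ΣP(Period 0)Q(Period 0) = 3×41 + 76×29 + 16×124 + 6×31 = 123 + 2204 + 1984 + 186 = 4497
L = 4787 / 4497 × 100 = 106.4487
Paasche component (current-period weights):
ΣP(Period 1)Q(Period 1) = 3×35 + 86×30 + 16×133 + 6×29 = 105 + 2580 + 2128 + 174 = 4987
ΣP(Period 0)Q(Period 1) = 3×35 + 76×30 + 16×133 + 6×29 = 105 + 2280 + 2128 + 174 = 4687
P = 4987 / 4687 × 100 = 106.4007
Fisher = √(L × P) = √(106.4487 × 106.4007) = 106.4247

106.42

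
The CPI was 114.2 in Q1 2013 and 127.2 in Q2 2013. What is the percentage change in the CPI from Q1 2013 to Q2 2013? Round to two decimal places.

11.38%

Change = (127.2 − 114.2) / 114.2 × 100
       = 13.0 / 114.2 × 100 = 11.3835%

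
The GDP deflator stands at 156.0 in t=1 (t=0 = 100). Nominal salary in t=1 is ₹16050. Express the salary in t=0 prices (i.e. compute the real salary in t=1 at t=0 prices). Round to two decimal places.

10288.46

Real = Nominal ÷ (Index/100) = 16050 ÷ (156.0/100)
     = 16050 ÷ 1.560 = 10288.4615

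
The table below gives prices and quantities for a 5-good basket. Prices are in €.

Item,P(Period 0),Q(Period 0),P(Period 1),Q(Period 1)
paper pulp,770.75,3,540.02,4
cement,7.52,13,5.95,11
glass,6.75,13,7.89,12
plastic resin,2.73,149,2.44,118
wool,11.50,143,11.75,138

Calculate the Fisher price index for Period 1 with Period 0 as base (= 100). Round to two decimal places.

83.26

Laspeyres component (base-period weights):
ΣP(Period 1)Q(Period 0) = 540.02×3 + 5.95×13 + 7.89×13 + 2.44×149 + 11.75×143 = 1620.06 + 77.35 + 102.57 + 363.56 + 1680.25 = 3843.79
ΣP(Period 0)Q(Period 0) = 770.75×3 + 7.52×13 + 6.75×13 + 2.73×149 + 11.50×143 = 2312.25 + 97.76 + 87.75 + 406.77 + 1644.5 = 4549.03
L = 3843.79 / 4549.03 × 100 = 84.4969
Paasche component (current-period weights):
ΣP(Period 1)Q(Period 1) = 540.02×4 + 5.95×11 + 7.89×12 + 2.44×118 + 11.75×138 = 2160.08 + 65.45 + 94.68 + 287.92 + 1621.5 = 4229.63
ΣP(Period 0)Q(Period 1) = 770.75×4 + 7.52×11 + 6.75×12 + 2.73×118 + 11.50×138 = 3083 + 82.72 + 81 + 322.14 + 1587 = 5155.86
P = 4229.63 / 5155.86 × 100 = 82.0354
Fisher = √(L × P) = √(84.4969 × 82.0354) = 83.2571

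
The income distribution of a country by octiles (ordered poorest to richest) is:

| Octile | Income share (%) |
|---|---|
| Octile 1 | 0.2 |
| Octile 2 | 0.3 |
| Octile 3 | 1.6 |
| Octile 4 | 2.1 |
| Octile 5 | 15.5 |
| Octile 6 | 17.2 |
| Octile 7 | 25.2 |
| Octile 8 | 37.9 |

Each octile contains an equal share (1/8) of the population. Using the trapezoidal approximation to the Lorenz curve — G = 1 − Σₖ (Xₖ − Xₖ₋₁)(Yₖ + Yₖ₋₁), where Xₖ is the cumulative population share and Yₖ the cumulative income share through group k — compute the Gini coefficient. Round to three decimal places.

0.561

Cumulative income shares Yₖ: 0.0020, 0.0050, 0.0210, 0.0420, 0.1970, 0.3690, 0.6210, 1.0000
Σ (Xₖ−Xₖ₋₁)(Yₖ+Yₖ₋₁) = (1/8)(0.0020+0.0000) + (1/8)(0.0050+0.0020) + (1/8)(0.0210+0.0050) + (1/8)(0.0420+0.0210) + (1/8)(0.1970+0.0420) + (1/8)(0.3690+0.1970) + (1/8)(0.6210+0.3690) + (1/8)(1.0000+0.6210)
  = 0.0003 + 0.0009 + 0.0033 + 0.0079 + 0.0299 + 0.0708 + 0.1237 + 0.2026 = 0.4393
G = 1 − 0.4393 = 0.5607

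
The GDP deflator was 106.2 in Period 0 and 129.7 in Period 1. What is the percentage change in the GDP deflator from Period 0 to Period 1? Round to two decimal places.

22.13%

Change = (129.7 − 106.2) / 106.2 × 100
       = 23.5 / 106.2 × 100 = 22.1281%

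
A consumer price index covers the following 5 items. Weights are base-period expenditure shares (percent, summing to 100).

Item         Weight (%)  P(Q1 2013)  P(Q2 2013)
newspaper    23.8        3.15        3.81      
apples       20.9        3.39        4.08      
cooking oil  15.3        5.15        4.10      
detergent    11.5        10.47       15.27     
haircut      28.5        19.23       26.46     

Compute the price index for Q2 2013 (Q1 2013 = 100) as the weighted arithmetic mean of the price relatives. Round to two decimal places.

newspaper: 23.8 × (3.81/3.15) = 23.8 × 1.209524 = 28.7867
apples: 20.9 × (4.08/3.39) = 20.9 × 1.203540 = 25.1540
cooking oil: 15.3 × (4.10/5.15) = 15.3 × 0.796117 = 12.1806
detergent: 11.5 × (15.27/10.47) = 11.5 × 1.458453 = 16.7722
haircut: 28.5 × (26.46/19.23) = 28.5 × 1.375975 = 39.2153
Index = Σ wᵢ·(p₁ᵢ/p₀ᵢ) = 28.7867 + 25.1540 + 12.1806 + 16.7722 + 39.2153 = 122.1087

122.11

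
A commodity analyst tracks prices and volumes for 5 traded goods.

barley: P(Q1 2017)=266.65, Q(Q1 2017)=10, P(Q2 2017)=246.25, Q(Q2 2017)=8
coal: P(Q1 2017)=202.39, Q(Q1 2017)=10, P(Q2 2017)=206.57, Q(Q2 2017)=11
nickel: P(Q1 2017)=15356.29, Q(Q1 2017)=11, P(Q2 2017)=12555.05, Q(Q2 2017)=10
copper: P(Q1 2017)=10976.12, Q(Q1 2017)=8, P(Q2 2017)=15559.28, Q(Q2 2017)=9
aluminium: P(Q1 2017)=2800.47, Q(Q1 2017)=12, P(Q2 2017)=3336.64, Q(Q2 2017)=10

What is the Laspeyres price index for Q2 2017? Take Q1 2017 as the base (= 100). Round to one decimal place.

104.1

Laspeyres price index uses base-period quantities as weights.
ΣP(Q2 2017)·Q(Q1 2017) = 246.25×10 + 206.57×10 + 12555.05×11 + 15559.28×8 + 3336.64×12 = 2462.5 + 2065.7 + 138105.55 + 124474.24 + 40039.68 = 307147.67
ΣP(Q1 2017)·Q(Q1 2017) = 266.65×10 + 202.39×10 + 15356.29×11 + 10976.12×8 + 2800.47×12 = 2666.5 + 2023.9 + 168919.19 + 87808.96 + 33605.64 = 295024.19
Index = 307147.67 / 295024.19 × 100 = 104.1093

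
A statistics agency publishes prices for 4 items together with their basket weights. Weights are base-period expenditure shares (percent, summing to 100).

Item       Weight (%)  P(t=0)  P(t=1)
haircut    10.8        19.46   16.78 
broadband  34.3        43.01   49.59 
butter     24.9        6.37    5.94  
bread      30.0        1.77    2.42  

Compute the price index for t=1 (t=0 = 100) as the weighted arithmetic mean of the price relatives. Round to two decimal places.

113.10

haircut: 10.8 × (16.78/19.46) = 10.8 × 0.862282 = 9.3126
broadband: 34.3 × (49.59/43.01) = 34.3 × 1.152988 = 39.5475
butter: 24.9 × (5.94/6.37) = 24.9 × 0.932496 = 23.2192
bread: 30.0 × (2.42/1.77) = 30.0 × 1.367232 = 41.0169
Index = Σ wᵢ·(p₁ᵢ/p₀ᵢ) = 9.3126 + 39.5475 + 23.2192 + 41.0169 = 113.0962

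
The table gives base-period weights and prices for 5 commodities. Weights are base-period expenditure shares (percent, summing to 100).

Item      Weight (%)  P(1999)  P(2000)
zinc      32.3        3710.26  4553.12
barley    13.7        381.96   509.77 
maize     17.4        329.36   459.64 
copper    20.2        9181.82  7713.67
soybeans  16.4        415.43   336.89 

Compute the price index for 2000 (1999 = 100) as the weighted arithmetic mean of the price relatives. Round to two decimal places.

zinc: 32.3 × (4553.12/3710.26) = 32.3 × 1.227170 = 39.6376
barley: 13.7 × (509.77/381.96) = 13.7 × 1.334616 = 18.2842
maize: 17.4 × (459.64/329.36) = 17.4 × 1.395555 = 24.2827
copper: 20.2 × (7713.67/9181.82) = 20.2 × 0.840103 = 16.9701
soybeans: 16.4 × (336.89/415.43) = 16.4 × 0.810943 = 13.2995
Index = Σ wᵢ·(p₁ᵢ/p₀ᵢ) = 39.6376 + 18.2842 + 24.2827 + 16.9701 + 13.2995 = 112.4740

112.47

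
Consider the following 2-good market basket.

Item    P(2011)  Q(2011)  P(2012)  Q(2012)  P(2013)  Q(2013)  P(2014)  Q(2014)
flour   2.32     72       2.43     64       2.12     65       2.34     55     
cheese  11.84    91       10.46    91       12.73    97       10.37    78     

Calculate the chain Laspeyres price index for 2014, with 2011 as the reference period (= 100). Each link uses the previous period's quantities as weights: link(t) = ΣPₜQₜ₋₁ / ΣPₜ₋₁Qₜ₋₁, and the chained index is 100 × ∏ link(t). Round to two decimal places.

89.27

Link 2011→2012:
ΣP(2012)Q(2011) = 2.43×72 + 10.46×91 = 174.96 + 951.86 = 1126.82
ΣP(2011)Q(2011) = 2.32×72 + 11.84×91 = 167.04 + 1077.44 = 1244.48
link = 1126.82/1244.48 = 0.905454
Link 2012→2013:
ΣP(2013)Q(2012) = 2.12×64 + 12.73×91 = 135.68 + 1158.43 = 1294.11
ΣP(2012)Q(2012) = 2.43×64 + 10.46×91 = 155.52 + 951.86 = 1107.38
link = 1294.11/1107.38 = 1.168623
Link 2013→2014:
ΣP(2014)Q(2013) = 2.34×65 + 10.37×97 = 152.1 + 1005.89 = 1157.99
ΣP(2013)Q(2013) = 2.12×65 + 12.73×97 = 137.8 + 1234.81 = 1372.61
link = 1157.99/1372.61 = 0.843641
Chained index = 100 × 0.905454 × 1.168623 × 0.843641 = 89.2686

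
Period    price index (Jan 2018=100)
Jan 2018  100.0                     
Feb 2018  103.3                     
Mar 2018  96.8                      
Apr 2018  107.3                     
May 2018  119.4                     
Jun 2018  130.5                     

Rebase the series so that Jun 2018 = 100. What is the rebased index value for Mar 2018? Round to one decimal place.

74.2

Rebased(Mar 2018) = 96.8 / 130.5 × 100 = 74.1762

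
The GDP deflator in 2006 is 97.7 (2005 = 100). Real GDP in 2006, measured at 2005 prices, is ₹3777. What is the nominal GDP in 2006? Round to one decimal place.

Nominal = Real × (Index/100) = 3777 × (97.7/100)
        = 3777 × 0.977 = 3690.1290

3690.1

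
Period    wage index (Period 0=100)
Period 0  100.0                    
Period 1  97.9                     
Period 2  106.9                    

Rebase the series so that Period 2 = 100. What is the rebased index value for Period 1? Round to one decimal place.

91.6

Rebased(Period 1) = 97.9 / 106.9 × 100 = 91.5809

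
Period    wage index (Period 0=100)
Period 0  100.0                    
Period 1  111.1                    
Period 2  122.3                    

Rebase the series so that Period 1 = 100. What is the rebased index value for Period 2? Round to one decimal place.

Rebased(Period 2) = 122.3 / 111.1 × 100 = 110.0810

110.1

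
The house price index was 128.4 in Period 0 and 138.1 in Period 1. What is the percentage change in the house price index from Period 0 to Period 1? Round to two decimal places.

7.55%

Change = (138.1 − 128.4) / 128.4 × 100
       = 9.7 / 128.4 × 100 = 7.5545%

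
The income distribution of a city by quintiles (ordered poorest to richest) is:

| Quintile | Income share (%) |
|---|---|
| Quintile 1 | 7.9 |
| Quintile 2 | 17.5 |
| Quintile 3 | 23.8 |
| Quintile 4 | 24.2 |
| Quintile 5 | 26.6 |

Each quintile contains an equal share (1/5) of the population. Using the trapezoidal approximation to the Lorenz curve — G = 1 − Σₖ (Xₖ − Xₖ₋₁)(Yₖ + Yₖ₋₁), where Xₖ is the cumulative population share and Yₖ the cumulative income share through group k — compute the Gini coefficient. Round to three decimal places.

0.176

Cumulative income shares Yₖ: 0.0790, 0.2540, 0.4920, 0.7340, 1.0000
Σ (Xₖ−Xₖ₋₁)(Yₖ+Yₖ₋₁) = (1/5)(0.0790+0.0000) + (1/5)(0.2540+0.0790) + (1/5)(0.4920+0.2540) + (1/5)(0.7340+0.4920) + (1/5)(1.0000+0.7340)
  = 0.0158 + 0.0666 + 0.1492 + 0.2452 + 0.3468 = 0.8236
G = 1 − 0.8236 = 0.1764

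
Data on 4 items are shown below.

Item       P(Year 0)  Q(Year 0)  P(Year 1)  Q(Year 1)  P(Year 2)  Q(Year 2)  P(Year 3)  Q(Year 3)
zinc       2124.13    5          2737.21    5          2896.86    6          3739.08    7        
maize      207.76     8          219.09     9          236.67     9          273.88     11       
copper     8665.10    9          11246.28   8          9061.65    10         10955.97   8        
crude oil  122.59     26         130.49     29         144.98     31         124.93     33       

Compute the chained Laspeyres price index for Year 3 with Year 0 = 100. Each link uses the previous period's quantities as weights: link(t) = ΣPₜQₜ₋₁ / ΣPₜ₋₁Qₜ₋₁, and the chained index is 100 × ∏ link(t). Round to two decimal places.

132.21

Link Year 0→Year 1:
ΣP(Year 1)Q(Year 0) = 2737.21×5 + 219.09×8 + 11246.28×9 + 130.49×26 = 13686.05 + 1752.72 + 101216.52 + 3392.74 = 120048.03
ΣP(Year 0)Q(Year 0) = 2124.13×5 + 207.76×8 + 8665.10×9 + 122.59×26 = 10620.65 + 1662.08 + 77985.9 + 3187.34 = 93455.97
link = 120048.03/93455.97 = 1.284541
Link Year 1→Year 2:
ΣP(Year 2)Q(Year 1) = 2896.86×5 + 236.67×9 + 9061.65×8 + 144.98×29 = 14484.3 + 2130.03 + 72493.2 + 4204.42 = 93311.95
ΣP(Year 1)Q(Year 1) = 2737.21×5 + 219.09×9 + 11246.28×8 + 130.49×29 = 13686.05 + 1971.81 + 89970.24 + 3784.21 = 109412.31
link = 93311.95/109412.31 = 0.852847
Link Year 2→Year 3:
ΣP(Year 3)Q(Year 2) = 3739.08×6 + 273.88×9 + 10955.97×10 + 124.93×31 = 22434.48 + 2464.92 + 109559.7 + 3872.83 = 138331.93
ΣP(Year 2)Q(Year 2) = 2896.86×6 + 236.67×9 + 9061.65×10 + 144.98×31 = 17381.16 + 2130.03 + 90616.5 + 4494.38 = 114622.07
link = 138331.93/114622.07 = 1.206852
Chained index = 100 × 1.284541 × 0.852847 × 1.206852 = 132.2127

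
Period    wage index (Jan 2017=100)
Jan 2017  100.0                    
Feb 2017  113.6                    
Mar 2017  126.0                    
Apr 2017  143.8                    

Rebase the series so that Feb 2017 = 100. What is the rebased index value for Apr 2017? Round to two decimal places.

Rebased(Apr 2017) = 143.8 / 113.6 × 100 = 126.5845

126.58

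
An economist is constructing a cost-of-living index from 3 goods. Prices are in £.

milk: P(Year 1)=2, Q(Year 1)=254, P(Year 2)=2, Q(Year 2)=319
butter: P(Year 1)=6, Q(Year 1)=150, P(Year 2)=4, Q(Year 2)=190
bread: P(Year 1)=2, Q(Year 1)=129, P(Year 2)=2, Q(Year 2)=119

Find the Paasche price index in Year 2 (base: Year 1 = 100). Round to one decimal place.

81.2

Paasche price index uses current-period quantities as weights.
ΣP(Year 2)·Q(Year 2) = 2×319 + 4×190 + 2×119 = 638 + 760 + 238 = 1636
ΣP(Year 1)·Q(Year 2) = 2×319 + 6×190 + 2×119 = 638 + 1140 + 238 = 2016
Index = 1636 / 2016 × 100 = 81.1508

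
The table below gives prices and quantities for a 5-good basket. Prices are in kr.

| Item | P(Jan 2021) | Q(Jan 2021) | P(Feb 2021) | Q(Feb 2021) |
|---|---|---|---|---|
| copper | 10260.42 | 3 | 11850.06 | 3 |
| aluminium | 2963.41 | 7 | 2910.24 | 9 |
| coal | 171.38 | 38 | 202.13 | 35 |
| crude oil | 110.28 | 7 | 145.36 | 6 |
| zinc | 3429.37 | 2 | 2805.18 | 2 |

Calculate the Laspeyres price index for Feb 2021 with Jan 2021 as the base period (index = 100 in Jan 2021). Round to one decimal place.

106.9

Laspeyres price index uses base-period quantities as weights.
ΣP(Feb 2021)·Q(Jan 2021) = 11850.06×3 + 2910.24×7 + 202.13×38 + 145.36×7 + 2805.18×2 = 35550.18 + 20371.68 + 7680.94 + 1017.52 + 5610.36 = 70230.68
ΣP(Jan 2021)·Q(Jan 2021) = 10260.42×3 + 2963.41×7 + 171.38×38 + 110.28×7 + 3429.37×2 = 30781.26 + 20743.87 + 6512.44 + 771.96 + 6858.74 = 65668.27
Index = 70230.68 / 65668.27 × 100 = 106.9477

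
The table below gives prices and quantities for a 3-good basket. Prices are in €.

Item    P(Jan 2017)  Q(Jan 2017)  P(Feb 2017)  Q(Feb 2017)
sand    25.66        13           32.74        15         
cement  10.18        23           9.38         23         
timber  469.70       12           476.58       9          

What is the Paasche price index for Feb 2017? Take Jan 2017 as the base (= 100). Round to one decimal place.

Paasche price index uses current-period quantities as weights.
ΣP(Feb 2017)·Q(Feb 2017) = 32.74×15 + 9.38×23 + 476.58×9 = 491.1 + 215.74 + 4289.22 = 4996.06
ΣP(Jan 2017)·Q(Feb 2017) = 25.66×15 + 10.18×23 + 469.70×9 = 384.9 + 234.14 + 4227.3 = 4846.34
Index = 4996.06 / 4846.34 × 100 = 103.0893

103.1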